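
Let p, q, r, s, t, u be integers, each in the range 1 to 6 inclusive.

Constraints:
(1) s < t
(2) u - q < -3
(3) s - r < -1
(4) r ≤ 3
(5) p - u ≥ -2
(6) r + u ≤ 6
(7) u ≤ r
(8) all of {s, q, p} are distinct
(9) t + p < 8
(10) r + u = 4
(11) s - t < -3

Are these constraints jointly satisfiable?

Take p = 2, q = 6, r = 3, s = 1, t = 5, u = 1. Then constraint 2: u - q = -5; constraint 3: s - r = -2; constraint 5: p - u = 1, and every other listed constraint is also met.

Satisfiable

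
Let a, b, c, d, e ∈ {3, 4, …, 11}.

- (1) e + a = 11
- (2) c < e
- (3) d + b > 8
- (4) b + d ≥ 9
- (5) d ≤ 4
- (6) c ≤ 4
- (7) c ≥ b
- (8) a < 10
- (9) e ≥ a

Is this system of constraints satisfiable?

From constraints 6 and 7: b ≤ c ≤ 4. From constraint 5: d ≤ 4. Hence b + d ≤ 8. But constraint 4 requires b + d ≥ 9, and 9 > 8. Contradiction.

Unsatisfiable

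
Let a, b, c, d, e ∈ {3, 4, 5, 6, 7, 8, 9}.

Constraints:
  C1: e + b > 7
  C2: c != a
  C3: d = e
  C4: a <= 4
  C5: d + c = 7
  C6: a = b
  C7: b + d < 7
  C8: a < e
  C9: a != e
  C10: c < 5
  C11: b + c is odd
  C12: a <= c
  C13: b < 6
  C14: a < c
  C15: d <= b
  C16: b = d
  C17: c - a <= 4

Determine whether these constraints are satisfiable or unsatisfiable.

From constraints 3, 6, and 16, a = b = d = e, so a = e. But constraint 9 says a ≠ e. Contradiction.

Unsatisfiable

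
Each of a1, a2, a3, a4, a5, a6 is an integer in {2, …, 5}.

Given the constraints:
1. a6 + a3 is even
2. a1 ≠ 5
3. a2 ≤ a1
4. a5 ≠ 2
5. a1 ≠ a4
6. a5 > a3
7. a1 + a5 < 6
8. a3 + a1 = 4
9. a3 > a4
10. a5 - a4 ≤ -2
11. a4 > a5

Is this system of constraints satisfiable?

Constraints 6, 9, and 11 give a3 < a5, a5 < a4, a4 < a3. Chaining: a3 < a5 < a4 < a3, which forces a3 < a3 — impossible.

Unsatisfiable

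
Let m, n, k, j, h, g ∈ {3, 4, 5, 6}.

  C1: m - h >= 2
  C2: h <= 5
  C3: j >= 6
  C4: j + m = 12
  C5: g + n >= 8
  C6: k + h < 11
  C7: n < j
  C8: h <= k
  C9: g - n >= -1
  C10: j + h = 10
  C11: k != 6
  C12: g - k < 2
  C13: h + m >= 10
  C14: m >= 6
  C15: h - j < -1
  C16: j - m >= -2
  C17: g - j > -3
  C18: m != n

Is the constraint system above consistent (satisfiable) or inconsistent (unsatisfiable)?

Satisfiable

Take m = 6, n = 4, k = 5, j = 6, h = 4, g = 6. Then constraint 1: m - h = 2; constraint 4: j + m = 12, and every other listed constraint is also met.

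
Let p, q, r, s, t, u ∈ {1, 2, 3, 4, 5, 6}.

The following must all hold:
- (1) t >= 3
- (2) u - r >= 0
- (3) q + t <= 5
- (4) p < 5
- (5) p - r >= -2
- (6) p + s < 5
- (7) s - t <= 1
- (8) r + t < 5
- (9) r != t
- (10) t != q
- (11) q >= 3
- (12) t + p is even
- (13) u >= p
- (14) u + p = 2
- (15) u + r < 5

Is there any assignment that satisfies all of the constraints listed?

Unsatisfiable

From constraint 11: q ≥ 3. From constraint 1: t ≥ 3. Hence q + t ≥ 6. But constraint 3 requires q + t ≤ 5, and 5 < 6. Contradiction.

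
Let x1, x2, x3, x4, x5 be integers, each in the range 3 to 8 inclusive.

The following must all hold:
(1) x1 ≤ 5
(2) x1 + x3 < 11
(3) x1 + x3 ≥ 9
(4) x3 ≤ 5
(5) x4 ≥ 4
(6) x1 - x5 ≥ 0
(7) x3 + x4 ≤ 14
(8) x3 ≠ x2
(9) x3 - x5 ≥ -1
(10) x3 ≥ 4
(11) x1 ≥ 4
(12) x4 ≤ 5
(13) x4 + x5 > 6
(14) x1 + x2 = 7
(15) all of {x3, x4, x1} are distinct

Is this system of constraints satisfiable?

Constraints 1, 4, 5, 10, 11, and 12 confine each of x3, x4, x1 to the 2 values {4, 5}.
Constraint 15 requires all 3 of them to be distinct, but only 2 values are available — impossible by the pigeonhole principle.

Unsatisfiable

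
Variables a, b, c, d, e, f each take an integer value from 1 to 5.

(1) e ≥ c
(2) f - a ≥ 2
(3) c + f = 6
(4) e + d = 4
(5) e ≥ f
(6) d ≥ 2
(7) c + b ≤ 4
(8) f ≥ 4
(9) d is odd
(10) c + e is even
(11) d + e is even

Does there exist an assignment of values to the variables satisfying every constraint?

From constraints 5 and 8: e ≥ f ≥ 4. From constraint 6: d ≥ 2. Hence e + d ≥ 6. But constraint 4 requires e + d = 4, and 4 < 6. Contradiction.

Unsatisfiable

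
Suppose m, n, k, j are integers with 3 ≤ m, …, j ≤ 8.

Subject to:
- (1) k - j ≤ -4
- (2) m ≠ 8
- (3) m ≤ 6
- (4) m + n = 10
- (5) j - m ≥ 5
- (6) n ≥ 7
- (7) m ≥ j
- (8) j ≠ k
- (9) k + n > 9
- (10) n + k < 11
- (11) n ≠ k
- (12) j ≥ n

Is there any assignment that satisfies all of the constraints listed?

Unsatisfiable

From constraints 6 and 12: j ≥ n and n ≥ 7, so j ≥ 7. From constraints 3 and 7: j ≤ m and m ≤ 6, so j ≤ 6. But 6 < 7, so no value of j works.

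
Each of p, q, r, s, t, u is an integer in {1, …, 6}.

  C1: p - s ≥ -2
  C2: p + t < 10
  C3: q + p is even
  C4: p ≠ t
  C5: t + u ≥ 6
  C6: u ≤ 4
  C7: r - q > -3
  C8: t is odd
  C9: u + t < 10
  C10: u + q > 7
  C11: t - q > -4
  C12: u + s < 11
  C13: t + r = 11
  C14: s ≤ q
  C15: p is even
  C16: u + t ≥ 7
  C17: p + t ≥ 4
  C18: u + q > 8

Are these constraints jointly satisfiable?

Setting (p, q, r, s, t, u) = (2, 6, 6, 4, 5, 4) satisfies everything: constraint 1: p - s = -2; constraint 2: p + t = 7, and the others follow.

Satisfiable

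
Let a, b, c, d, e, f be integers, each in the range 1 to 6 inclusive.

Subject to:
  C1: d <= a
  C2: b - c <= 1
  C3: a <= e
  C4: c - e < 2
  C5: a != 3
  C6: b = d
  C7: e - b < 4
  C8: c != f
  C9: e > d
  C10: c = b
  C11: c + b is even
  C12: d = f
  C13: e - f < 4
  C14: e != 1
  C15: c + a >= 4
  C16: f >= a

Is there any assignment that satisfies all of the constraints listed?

From constraints 6, 10, and 12, c = b = d = f, so c = f. But constraint 8 says c ≠ f. Contradiction.

Unsatisfiable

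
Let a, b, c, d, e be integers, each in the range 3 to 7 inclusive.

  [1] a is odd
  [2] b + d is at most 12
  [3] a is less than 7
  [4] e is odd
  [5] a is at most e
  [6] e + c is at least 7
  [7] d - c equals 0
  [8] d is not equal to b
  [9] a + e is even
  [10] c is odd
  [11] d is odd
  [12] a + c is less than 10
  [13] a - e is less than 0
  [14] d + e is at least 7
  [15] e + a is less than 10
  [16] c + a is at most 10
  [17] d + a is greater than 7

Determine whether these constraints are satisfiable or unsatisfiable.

Try a = 3, b = 6, c = 5, d = 5, e = 5.
Check constraint 2: b + d = 11; constraint 6: e + c = 10; constraint 7: d - c = 0. The remaining constraints are straightforward to verify.

Satisfiable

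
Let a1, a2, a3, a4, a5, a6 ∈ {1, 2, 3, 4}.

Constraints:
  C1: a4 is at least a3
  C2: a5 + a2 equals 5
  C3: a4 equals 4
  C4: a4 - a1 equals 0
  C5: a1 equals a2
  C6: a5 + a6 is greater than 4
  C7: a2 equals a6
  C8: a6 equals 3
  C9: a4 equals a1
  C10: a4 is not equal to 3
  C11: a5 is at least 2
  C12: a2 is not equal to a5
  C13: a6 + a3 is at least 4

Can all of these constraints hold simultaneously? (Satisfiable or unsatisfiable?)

Constraint 3 fixes a4 = 4 and constraint 8 fixes a6 = 3. Constraints 5, 7, and 9 give a4 = a1 = a2 = a6, so a4 = a6. But 4 ≠ 3 — contradiction.

Unsatisfiable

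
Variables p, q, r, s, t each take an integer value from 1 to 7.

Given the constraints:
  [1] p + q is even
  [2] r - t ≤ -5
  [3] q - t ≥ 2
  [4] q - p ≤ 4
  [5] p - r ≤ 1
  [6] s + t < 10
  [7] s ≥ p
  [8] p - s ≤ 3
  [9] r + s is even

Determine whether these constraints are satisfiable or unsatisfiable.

Constraints 2, 3, 4, and 5 give p − q ≥ -4, q − t ≥ 2, t − r ≥ 5, r − p ≥ -1.
Adding all 4 inequalities: the left sides telescope to 0, and the right sides sum to (-4) + 2 + 5 + (-1) = 2. So 0 ≥ 2, which is false.

Unsatisfiable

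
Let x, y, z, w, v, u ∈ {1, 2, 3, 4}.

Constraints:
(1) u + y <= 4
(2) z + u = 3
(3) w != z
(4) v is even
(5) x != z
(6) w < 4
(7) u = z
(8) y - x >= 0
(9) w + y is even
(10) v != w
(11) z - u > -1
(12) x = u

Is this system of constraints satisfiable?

Unsatisfiable

From constraints 7 and 12, x = u = z, so x = z. But constraint 5 says x ≠ z. Contradiction.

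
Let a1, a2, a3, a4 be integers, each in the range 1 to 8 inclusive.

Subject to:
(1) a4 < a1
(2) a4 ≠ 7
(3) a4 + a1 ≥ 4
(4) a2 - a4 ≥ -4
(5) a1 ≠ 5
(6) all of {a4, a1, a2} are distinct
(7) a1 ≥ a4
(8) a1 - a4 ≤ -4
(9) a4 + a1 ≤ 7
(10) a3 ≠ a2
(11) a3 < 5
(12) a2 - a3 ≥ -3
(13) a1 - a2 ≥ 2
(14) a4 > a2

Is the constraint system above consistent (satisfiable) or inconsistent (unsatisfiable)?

Constraints 4, 8, and 13 give a4 − a1 ≥ 4, a1 − a2 ≥ 2, a2 − a4 ≥ -4.
Adding all 3 inequalities: the left sides telescope to 0, and the right sides sum to 4 + 2 + (-4) = 2. So 0 ≥ 2, which is false.

Unsatisfiable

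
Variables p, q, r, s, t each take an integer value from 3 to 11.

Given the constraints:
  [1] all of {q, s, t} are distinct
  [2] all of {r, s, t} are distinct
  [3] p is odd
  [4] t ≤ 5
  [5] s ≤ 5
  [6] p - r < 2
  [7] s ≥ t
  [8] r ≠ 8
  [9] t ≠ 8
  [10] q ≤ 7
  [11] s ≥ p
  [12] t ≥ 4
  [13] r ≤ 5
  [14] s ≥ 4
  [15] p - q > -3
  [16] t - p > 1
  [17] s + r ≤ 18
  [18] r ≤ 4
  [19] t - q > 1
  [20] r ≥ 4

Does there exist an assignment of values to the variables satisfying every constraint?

Constraints 4, 5, 12, 13, 14, and 20 confine each of r, s, t to the 2 values {4, 5}.
Constraint 2 requires all 3 of them to be distinct, but only 2 values are available — impossible by the pigeonhole principle.

Unsatisfiable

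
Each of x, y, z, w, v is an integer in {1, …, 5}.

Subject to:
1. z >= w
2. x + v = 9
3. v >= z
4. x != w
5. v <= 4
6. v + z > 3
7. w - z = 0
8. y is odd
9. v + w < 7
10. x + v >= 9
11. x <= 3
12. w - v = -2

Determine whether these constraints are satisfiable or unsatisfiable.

From constraint 11: x ≤ 3. From constraint 5: v ≤ 4. Hence x + v ≤ 7. But constraint 10 requires x + v ≥ 9, and 9 > 7. Contradiction.

Unsatisfiable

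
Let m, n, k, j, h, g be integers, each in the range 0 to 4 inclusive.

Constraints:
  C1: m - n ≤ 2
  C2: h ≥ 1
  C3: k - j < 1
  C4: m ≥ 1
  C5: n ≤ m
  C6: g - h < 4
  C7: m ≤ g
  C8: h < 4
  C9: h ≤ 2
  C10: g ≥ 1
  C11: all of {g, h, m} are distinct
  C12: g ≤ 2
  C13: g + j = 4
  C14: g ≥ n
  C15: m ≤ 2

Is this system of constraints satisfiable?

Constraints 2, 4, 9, 10, 12, and 15 confine each of g, h, m to the 2 values {1, 2}.
Constraint 11 requires all 3 of them to be distinct, but only 2 values are available — impossible by the pigeonhole principle.

Unsatisfiable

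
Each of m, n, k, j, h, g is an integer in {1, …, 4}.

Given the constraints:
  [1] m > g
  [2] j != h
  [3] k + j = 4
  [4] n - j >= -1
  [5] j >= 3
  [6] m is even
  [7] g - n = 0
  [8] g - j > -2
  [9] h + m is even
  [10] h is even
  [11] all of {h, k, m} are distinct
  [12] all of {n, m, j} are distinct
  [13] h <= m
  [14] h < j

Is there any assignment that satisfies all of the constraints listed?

Satisfiable

Setting (m, n, k, j, h, g) = (4, 2, 1, 3, 2, 2) satisfies everything: constraint 3: k + j = 4; constraint 4: n - j = -1, and the others follow.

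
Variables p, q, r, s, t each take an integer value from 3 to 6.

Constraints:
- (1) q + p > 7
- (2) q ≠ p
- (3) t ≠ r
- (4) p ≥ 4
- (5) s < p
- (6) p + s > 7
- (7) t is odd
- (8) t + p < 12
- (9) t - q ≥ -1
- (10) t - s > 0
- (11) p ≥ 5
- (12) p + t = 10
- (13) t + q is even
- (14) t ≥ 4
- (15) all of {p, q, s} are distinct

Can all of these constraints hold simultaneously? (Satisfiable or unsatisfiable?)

One satisfying assignment is p = 5, q = 3, r = 4, s = 4, t = 5.
For the less obvious constraints — constraint 1: q + p = 8; constraint 6: p + s = 9; constraint 8: t + p = 10 — and the others hold by inspection.

Satisfiable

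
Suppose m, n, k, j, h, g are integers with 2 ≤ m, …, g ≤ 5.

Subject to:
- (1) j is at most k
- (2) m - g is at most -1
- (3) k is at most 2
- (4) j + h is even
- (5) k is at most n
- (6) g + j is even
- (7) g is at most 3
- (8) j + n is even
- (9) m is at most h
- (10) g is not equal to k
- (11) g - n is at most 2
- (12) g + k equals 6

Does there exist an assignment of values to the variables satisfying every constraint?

Unsatisfiable

From constraint 7: g ≤ 3. From constraint 3: k ≤ 2. Hence g + k ≤ 5. But constraint 12 requires g + k = 6, and 6 > 5. Contradiction.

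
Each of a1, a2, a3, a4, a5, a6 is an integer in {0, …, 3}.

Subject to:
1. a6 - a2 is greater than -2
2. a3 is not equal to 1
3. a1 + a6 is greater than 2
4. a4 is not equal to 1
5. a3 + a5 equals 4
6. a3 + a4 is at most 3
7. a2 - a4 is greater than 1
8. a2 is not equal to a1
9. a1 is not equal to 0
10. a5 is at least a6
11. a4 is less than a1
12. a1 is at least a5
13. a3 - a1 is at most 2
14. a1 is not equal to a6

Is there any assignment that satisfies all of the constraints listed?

One satisfying assignment is a1 = 3, a2 = 2, a3 = 3, a4 = 0, a5 = 1, a6 = 1.
For the less obvious constraints — constraint 1: a6 - a2 = -1; constraint 3: a1 + a6 = 4; constraint 5: a3 + a5 = 4 — and the others hold by inspection.

Satisfiable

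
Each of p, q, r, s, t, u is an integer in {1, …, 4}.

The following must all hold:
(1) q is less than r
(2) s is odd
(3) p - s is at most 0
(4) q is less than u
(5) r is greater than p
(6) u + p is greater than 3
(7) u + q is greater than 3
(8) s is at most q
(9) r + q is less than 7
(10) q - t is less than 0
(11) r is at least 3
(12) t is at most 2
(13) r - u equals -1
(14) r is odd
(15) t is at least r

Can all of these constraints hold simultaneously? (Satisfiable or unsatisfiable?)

Unsatisfiable

From constraints 11 and 15: t ≥ r and r ≥ 3, so t ≥ 3. From constraint 12: t ≤ 2. But 2 < 3, so no value of t works.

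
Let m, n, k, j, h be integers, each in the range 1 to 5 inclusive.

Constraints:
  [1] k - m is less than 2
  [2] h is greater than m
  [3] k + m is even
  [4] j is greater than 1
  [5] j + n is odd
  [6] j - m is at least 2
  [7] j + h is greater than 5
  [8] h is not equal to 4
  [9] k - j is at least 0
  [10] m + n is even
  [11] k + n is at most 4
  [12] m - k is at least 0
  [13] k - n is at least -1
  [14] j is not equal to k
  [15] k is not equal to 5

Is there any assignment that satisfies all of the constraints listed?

Unsatisfiable

Constraints 6, 9, and 12 give j − m ≥ 2, m − k ≥ 0, k − j ≥ 0.
Adding all 3 inequalities: the left sides telescope to 0, and the right sides sum to 2 + 0 + 0 = 2. So 0 ≥ 2, which is false.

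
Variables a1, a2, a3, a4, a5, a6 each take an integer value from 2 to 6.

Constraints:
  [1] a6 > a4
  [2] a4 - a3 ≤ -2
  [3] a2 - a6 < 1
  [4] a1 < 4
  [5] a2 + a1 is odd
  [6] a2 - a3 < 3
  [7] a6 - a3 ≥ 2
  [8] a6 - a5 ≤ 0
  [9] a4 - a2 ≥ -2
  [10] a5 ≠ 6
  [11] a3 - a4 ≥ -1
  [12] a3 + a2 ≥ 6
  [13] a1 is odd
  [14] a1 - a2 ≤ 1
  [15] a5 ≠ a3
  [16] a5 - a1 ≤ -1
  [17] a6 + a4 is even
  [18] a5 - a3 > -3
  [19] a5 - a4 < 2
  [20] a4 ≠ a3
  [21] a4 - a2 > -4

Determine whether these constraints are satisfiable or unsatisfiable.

Unsatisfiable

Constraints 2, 7, 8, 9, 14, and 16 give a6 − a3 ≥ 2, a3 − a4 ≥ 2, a4 − a2 ≥ -2, a2 − a1 ≥ -1, a1 − a5 ≥ 1, a5 − a6 ≥ 0.
Adding all 6 inequalities: the left sides telescope to 0, and the right sides sum to 2 + 2 + (-2) + (-1) + 1 + 0 = 2. So 0 ≥ 2, which is false.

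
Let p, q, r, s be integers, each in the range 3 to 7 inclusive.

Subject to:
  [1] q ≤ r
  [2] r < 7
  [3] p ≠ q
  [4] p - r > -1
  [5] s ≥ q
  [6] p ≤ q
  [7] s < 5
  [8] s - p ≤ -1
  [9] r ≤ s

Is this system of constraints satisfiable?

Constraints 1, 6, 8, and 9 give r ≤ s, s < p, p ≤ q, q ≤ r. Chaining: r ≤ s < p ≤ q ≤ r, which forces r < r — impossible.

Unsatisfiable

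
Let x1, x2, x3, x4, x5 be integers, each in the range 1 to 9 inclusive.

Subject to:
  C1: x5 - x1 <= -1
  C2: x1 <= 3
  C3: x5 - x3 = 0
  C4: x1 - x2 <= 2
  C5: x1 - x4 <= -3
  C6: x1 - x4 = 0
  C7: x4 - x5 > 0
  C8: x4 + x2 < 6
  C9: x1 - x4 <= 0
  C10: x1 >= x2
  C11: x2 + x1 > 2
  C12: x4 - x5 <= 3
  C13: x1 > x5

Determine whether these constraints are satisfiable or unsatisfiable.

Constraints 1, 5, and 12 give x5 − x4 ≥ -3, x4 − x1 ≥ 3, x1 − x5 ≥ 1.
Adding all 3 inequalities: the left sides telescope to 0, and the right sides sum to (-3) + 3 + 1 = 1. So 0 ≥ 1, which is false.

Unsatisfiable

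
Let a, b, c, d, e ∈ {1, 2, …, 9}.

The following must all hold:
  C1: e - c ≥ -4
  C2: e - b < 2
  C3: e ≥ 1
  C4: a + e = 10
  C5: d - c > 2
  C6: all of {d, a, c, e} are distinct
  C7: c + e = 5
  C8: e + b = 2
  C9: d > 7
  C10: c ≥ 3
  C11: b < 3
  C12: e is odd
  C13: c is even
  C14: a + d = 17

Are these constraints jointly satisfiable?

Satisfiable

Take a = 9, b = 1, c = 4, d = 8, e = 1. Then constraint 1: e - c = -3; constraint 2: e - b = 0, and every other listed constraint is also met.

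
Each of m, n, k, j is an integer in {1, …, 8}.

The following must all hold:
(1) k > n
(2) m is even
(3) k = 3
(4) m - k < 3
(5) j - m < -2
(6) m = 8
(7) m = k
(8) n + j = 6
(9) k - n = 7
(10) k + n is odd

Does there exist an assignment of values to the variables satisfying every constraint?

Constraint 6 fixes m = 8 and constraint 3 fixes k = 3, but constraint 7 requires m = k. Since 8 ≠ 3, contradiction.

Unsatisfiable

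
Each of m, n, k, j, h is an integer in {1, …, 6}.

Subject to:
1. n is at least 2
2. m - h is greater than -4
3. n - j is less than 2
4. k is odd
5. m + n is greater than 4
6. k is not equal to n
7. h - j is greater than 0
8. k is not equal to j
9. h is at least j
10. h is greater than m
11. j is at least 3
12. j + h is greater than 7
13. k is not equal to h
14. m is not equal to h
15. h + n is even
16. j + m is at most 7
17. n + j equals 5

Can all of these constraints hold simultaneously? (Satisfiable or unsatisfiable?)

Satisfiable

Try m = 3, n = 2, k = 5, j = 3, h = 6.
Check constraint 2: m - h = -3; constraint 3: n - j = -1. The remaining constraints are straightforward to verify.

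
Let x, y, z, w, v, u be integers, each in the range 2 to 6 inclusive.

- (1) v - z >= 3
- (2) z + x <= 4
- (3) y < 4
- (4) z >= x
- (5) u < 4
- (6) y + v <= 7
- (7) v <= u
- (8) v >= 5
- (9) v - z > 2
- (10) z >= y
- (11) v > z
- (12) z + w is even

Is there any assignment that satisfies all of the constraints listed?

From constraints 7 and 8: u ≥ v and v ≥ 5, so u ≥ 5. From constraint 5: u ≤ 3. But 3 < 5, so no value of u works.

Unsatisfiable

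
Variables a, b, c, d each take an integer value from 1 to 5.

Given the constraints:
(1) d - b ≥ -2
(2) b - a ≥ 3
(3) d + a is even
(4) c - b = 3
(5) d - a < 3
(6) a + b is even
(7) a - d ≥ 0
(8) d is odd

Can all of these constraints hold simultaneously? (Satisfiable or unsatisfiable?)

Unsatisfiable

Constraints 1, 2, and 7 give a − d ≥ 0, d − b ≥ -2, b − a ≥ 3.
Adding all 3 inequalities: the left sides telescope to 0, and the right sides sum to 0 + (-2) + 3 = 1. So 0 ≥ 1, which is false.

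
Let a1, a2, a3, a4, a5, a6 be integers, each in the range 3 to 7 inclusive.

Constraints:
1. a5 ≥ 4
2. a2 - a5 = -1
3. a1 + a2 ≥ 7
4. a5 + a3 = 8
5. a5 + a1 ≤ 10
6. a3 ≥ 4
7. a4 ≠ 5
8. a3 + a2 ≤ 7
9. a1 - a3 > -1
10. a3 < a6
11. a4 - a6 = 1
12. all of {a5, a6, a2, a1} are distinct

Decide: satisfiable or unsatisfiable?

Satisfiable

One satisfying assignment is a1 = 5, a2 = 3, a3 = 4, a4 = 7, a5 = 4, a6 = 6.
For the less obvious constraints — constraint 2: a2 - a5 = -1; constraint 3: a1 + a2 = 8 — and the others hold by inspection.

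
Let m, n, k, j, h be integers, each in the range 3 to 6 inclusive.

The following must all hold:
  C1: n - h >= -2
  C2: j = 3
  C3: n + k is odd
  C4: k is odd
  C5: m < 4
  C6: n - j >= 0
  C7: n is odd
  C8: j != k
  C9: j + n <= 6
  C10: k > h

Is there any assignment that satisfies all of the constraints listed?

Unsatisfiable

Constraint 7 makes n odd and constraint 4 makes k odd, so n + k must be even. Constraint 3 says n + k is odd — contradiction.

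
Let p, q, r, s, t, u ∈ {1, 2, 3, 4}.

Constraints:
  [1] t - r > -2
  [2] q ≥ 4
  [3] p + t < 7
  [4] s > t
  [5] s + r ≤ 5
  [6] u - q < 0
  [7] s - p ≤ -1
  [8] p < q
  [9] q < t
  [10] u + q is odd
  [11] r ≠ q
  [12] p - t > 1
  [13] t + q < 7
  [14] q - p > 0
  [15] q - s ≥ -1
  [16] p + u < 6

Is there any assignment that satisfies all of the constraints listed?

Constraints 4, 7, 8, and 9 give t < s, s < p, p < q, q < t. Chaining: t < s < p < q < t, which forces t < t — impossible.

Unsatisfiable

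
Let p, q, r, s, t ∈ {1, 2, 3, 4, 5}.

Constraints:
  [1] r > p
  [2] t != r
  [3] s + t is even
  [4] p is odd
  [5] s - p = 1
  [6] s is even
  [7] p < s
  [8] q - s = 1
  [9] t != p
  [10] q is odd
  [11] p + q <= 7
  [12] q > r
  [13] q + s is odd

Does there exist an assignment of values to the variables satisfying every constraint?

Satisfiable

Take p = 1, q = 3, r = 2, s = 2, t = 4. Then constraint 5: s - p = 1; constraint 8: q - s = 1; constraint 11: p + q = 4, and every other listed constraint is also met.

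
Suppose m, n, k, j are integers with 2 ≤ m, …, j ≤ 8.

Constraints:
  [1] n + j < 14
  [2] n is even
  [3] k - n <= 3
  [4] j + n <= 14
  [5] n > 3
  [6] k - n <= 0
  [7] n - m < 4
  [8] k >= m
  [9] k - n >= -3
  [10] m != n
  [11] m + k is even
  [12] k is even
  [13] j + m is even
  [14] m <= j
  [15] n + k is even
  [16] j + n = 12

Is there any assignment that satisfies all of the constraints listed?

Satisfiable

The assignment m = 4, n = 6, k = 6, j = 6 works:
  constraint 1 holds since n + j = 12.
  constraint 3 holds since k - n = 0.
  constraint 4 holds since j + n = 12.
The rest check out directly.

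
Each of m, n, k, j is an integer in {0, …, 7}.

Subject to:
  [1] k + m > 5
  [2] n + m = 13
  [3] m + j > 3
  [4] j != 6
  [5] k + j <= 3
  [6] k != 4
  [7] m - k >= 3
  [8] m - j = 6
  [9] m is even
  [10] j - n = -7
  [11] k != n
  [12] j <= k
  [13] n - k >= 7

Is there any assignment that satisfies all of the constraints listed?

Satisfiable

Take m = 6, n = 7, k = 0, j = 0. Then constraint 1: k + m = 6; constraint 2: n + m = 13; constraint 3: m + j = 6, and every other listed constraint is also met.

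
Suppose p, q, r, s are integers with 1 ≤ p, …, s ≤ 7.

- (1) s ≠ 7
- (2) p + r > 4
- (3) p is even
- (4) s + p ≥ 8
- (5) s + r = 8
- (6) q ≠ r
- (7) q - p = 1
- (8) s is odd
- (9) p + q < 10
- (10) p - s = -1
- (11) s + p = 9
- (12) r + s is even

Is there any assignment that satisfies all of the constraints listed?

Satisfiable

Take p = 4, q = 5, r = 3, s = 5. Then constraint 2: p + r = 7; constraint 4: s + p = 9; constraint 5: s + r = 8, and every other listed constraint is also met.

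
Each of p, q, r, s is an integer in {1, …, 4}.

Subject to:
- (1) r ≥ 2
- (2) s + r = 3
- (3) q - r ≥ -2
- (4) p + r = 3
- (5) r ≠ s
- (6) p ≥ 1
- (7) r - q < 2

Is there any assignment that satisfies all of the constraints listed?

Satisfiable

Setting (p, q, r, s) = (1, 1, 2, 1) satisfies everything: constraint 2: s + r = 3; constraint 3: q - r = -1, and the others follow.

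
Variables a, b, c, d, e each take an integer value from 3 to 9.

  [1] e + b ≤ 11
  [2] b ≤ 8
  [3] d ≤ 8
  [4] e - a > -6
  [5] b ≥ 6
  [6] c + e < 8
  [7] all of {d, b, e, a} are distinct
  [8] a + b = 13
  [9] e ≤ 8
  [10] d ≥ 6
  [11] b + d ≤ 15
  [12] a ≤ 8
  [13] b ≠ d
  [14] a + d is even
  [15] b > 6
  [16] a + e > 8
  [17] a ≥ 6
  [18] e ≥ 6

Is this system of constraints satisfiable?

Constraints 2, 3, 5, 9, 10, 12, 17, and 18 confine each of d, b, e, a to the 3 values {6, …, 8}.
Constraint 7 requires all 4 of them to be distinct, but only 3 values are available — impossible by the pigeonhole principle.

Unsatisfiable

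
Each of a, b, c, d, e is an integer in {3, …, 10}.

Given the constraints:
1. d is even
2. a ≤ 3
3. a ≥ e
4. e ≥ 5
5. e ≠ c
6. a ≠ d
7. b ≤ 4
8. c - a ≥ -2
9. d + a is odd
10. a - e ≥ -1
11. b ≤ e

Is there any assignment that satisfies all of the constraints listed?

From constraints 3 and 4: a ≥ e and e ≥ 5, so a ≥ 5. From constraint 2: a ≤ 3. But 3 < 5, so no value of a works.

Unsatisfiable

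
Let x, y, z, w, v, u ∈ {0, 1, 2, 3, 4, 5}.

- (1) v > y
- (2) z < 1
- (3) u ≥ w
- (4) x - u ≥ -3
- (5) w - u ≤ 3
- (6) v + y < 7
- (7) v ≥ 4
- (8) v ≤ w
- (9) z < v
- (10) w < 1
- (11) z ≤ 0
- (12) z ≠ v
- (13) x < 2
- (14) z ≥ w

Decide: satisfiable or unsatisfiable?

Unsatisfiable

From constraints 7 and 8: w ≥ v and v ≥ 4, so w ≥ 4. From constraints 11 and 14: w ≤ z and z ≤ 0, so w ≤ 0. But 0 < 4, so no value of w works.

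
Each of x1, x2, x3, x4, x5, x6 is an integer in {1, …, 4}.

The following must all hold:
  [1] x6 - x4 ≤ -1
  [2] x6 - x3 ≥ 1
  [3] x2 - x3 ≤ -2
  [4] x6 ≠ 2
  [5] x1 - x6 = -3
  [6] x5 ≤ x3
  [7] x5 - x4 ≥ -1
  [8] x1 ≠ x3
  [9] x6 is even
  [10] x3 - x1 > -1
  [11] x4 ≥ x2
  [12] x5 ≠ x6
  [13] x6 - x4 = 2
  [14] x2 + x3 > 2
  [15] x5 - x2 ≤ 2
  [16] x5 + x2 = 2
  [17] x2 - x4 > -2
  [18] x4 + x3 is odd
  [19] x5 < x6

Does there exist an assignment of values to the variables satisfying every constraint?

Constraints 1, 2, 3, 7, and 15 give x3 − x2 ≥ 2, x2 − x5 ≥ -2, x5 − x4 ≥ -1, x4 − x6 ≥ 1, x6 − x3 ≥ 1.
Adding all 5 inequalities: the left sides telescope to 0, and the right sides sum to 2 + (-2) + (-1) + 1 + 1 = 1. So 0 ≥ 1, which is false.

Unsatisfiable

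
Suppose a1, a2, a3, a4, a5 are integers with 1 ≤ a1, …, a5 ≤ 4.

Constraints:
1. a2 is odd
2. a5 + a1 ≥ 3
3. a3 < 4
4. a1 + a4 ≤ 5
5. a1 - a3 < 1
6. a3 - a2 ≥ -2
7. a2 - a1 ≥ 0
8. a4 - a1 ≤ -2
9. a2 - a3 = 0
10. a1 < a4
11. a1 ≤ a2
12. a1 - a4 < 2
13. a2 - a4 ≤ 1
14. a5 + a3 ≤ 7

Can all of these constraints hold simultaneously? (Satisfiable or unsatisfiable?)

Unsatisfiable

Constraints 7, 8, and 13 give a4 − a2 ≥ -1, a2 − a1 ≥ 0, a1 − a4 ≥ 2.
Adding all 3 inequalities: the left sides telescope to 0, and the right sides sum to (-1) + 0 + 2 = 1. So 0 ≥ 1, which is false.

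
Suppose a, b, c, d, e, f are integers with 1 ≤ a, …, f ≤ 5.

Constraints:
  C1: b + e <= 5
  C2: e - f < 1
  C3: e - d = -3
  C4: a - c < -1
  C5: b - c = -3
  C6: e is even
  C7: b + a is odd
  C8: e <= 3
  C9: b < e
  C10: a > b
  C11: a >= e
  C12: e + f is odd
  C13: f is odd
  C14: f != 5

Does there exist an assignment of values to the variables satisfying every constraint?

The assignment a = 2, b = 1, c = 4, d = 5, e = 2, f = 3 works:
  constraint 1 holds since b + e = 3.
  constraint 2 holds since e - f = -1.
  constraint 3 holds since e - d = -3.
The rest check out directly.

Satisfiable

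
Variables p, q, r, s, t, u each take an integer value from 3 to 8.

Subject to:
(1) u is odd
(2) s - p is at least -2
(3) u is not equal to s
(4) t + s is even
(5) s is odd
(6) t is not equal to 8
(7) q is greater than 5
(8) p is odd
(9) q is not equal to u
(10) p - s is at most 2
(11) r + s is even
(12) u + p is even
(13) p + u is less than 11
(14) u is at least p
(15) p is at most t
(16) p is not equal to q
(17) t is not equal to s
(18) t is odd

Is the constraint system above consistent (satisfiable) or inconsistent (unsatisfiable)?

Satisfiable

One satisfying assignment is p = 3, q = 8, r = 7, s = 3, t = 7, u = 7.
For the less obvious constraints — constraint 2: s - p = 0; constraint 10: p - s = 0; constraint 13: p + u = 10 — and the others hold by inspection.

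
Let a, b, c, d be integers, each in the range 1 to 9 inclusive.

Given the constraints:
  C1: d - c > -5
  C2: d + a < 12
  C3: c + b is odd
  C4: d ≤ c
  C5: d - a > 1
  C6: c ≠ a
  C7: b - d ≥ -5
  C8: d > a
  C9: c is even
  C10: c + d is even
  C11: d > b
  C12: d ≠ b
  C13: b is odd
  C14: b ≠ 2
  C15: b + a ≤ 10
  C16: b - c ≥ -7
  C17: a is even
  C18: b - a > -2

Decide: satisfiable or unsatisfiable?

Take a = 4, b = 3, c = 8, d = 6. Then constraint 1: d - c = -2; constraint 2: d + a = 10, and every other listed constraint is also met.

Satisfiable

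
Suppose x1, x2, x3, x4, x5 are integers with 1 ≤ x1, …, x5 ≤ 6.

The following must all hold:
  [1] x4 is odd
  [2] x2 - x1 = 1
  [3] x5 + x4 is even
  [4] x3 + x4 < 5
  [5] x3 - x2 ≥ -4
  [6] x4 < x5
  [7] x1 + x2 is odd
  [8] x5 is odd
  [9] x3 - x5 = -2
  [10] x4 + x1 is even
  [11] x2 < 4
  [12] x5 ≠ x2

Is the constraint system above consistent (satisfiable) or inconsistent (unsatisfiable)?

Satisfiable

Take x1 = 1, x2 = 2, x3 = 1, x4 = 1, x5 = 3. Then constraint 2: x2 - x1 = 1; constraint 4: x3 + x4 = 2; constraint 5: x3 - x2 = -1, and every other listed constraint is also met.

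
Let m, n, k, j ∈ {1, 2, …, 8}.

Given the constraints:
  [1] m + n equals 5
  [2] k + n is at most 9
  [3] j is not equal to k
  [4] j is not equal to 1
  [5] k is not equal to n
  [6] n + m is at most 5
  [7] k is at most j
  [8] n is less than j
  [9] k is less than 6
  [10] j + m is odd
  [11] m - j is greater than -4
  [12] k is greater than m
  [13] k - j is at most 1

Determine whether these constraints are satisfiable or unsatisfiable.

Satisfiable

The assignment m = 3, n = 2, k = 4, j = 6 works:
  constraint 1 holds since m + n = 5.
  constraint 2 holds since k + n = 6.
The rest check out directly.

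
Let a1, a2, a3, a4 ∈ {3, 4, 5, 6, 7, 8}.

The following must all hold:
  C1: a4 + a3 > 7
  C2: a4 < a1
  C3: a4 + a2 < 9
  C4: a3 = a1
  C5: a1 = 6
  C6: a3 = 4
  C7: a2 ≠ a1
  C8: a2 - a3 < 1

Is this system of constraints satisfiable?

Unsatisfiable

Constraint 6 fixes a3 = 4 and constraint 5 fixes a1 = 6, but constraint 4 requires a3 = a1. Since 4 ≠ 6, contradiction.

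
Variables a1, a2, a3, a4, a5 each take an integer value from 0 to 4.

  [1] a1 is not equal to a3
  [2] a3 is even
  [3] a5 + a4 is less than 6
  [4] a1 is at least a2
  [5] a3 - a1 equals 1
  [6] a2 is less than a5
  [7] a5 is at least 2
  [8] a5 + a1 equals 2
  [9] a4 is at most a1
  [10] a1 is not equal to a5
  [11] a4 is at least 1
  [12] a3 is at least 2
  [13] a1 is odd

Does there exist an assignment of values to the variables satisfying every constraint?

Unsatisfiable

From constraint 7: a5 ≥ 2. From constraints 9 and 11: a1 ≥ a4 ≥ 1. Hence a5 + a1 ≥ 3. But constraint 8 requires a5 + a1 = 2, and 2 < 3. Contradiction.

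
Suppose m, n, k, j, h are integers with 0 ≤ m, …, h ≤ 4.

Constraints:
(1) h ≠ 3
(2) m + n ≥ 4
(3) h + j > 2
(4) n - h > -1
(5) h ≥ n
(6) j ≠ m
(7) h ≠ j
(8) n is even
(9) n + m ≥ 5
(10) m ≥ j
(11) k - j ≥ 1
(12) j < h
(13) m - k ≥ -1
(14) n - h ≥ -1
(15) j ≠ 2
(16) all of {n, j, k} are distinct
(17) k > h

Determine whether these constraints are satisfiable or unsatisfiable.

Satisfiable

One satisfying assignment is m = 3, n = 2, k = 4, j = 1, h = 2.
For the less obvious constraints — constraint 2: m + n = 5; constraint 3: h + j = 3; constraint 4: n - h = 0 — and the others hold by inspection.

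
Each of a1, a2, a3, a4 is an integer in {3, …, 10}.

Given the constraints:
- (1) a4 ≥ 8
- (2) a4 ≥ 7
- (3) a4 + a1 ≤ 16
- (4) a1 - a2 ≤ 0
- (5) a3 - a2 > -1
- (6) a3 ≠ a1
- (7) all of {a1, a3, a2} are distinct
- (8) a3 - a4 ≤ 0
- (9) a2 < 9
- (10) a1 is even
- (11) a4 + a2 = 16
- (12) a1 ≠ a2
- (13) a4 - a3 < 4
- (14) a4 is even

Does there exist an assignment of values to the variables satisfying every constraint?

Satisfiable

The assignment a1 = 4, a2 = 6, a3 = 8, a4 = 10 works:
  constraint 3 holds since a4 + a1 = 14.
  constraint 4 holds since a1 - a2 = -2.
  constraint 5 holds since a3 - a2 = 2.
The rest check out directly.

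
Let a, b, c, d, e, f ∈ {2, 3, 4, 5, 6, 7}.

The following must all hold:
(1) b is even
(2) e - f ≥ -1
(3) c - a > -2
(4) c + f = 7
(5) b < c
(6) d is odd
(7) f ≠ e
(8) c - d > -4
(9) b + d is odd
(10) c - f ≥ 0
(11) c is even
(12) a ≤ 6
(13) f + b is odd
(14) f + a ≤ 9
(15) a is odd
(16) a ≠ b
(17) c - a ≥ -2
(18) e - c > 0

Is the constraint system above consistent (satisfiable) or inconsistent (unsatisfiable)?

Satisfiable

One satisfying assignment is a = 5, b = 2, c = 4, d = 7, e = 5, f = 3.
For the less obvious constraints — constraint 2: e - f = 2; constraint 3: c - a = -1; constraint 4: c + f = 7 — and the others hold by inspection.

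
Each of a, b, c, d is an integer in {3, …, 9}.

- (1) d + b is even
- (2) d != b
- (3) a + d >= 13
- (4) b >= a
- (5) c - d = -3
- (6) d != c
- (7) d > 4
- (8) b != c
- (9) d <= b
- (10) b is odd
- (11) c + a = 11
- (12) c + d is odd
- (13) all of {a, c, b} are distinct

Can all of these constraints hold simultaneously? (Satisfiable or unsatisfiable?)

Satisfiable

The assignment a = 7, b = 9, c = 4, d = 7 works:
  constraint 3 holds since a + d = 14.
  constraint 5 holds since c - d = -3.
  constraint 11 holds since c + a = 11.
The rest check out directly.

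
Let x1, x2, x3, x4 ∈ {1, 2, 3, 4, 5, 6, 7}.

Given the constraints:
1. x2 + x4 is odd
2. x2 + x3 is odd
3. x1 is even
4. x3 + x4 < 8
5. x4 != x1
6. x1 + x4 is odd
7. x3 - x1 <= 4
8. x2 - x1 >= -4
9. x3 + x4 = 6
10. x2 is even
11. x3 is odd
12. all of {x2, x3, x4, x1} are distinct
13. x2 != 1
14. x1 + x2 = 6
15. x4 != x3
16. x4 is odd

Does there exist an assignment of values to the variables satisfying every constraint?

Try x1 = 4, x2 = 2, x3 = 5, x4 = 1.
Check constraint 4: x3 + x4 = 6; constraint 7: x3 - x1 = 1. The remaining constraints are straightforward to verify.

Satisfiable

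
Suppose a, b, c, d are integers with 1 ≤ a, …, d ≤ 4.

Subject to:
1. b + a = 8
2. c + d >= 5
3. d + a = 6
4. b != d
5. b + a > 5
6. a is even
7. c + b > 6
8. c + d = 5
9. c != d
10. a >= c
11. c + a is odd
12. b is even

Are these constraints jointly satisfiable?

Satisfiable

The assignment a = 4, b = 4, c = 3, d = 2 works:
  constraint 1 holds since b + a = 8.
  constraint 2 holds since c + d = 5.
The rest check out directly.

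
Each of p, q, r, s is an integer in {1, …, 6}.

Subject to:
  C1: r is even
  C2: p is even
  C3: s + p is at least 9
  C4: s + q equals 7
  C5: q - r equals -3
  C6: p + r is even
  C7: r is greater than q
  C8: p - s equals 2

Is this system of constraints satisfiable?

Setting (p, q, r, s) = (6, 3, 6, 4) satisfies everything: constraint 3: s + p = 10; constraint 4: s + q = 7, and the others follow.

Satisfiable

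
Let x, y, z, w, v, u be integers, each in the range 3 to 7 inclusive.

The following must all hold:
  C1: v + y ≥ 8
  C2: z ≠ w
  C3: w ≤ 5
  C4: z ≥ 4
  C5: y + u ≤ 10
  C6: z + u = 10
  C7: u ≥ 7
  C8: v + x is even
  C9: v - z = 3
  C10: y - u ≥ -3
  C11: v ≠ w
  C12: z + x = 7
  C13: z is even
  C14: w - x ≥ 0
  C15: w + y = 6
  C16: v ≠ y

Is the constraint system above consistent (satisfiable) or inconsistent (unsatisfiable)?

From constraint 4: z ≥ 4. From constraint 7: u ≥ 7. Hence z + u ≥ 11. But constraint 6 requires z + u = 10, and 10 < 11. Contradiction.

Unsatisfiable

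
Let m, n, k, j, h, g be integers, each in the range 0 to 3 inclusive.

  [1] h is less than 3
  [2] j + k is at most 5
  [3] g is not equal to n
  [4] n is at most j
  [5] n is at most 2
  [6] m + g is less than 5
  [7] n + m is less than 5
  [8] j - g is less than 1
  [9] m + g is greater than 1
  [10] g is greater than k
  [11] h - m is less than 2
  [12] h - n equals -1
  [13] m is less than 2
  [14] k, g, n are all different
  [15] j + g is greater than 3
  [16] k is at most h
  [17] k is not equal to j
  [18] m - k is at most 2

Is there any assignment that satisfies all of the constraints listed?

The assignment m = 1, n = 1, k = 0, j = 3, h = 0, g = 3 works:
  constraint 2 holds since j + k = 3.
  constraint 6 holds since m + g = 4.
The rest check out directly.

Satisfiable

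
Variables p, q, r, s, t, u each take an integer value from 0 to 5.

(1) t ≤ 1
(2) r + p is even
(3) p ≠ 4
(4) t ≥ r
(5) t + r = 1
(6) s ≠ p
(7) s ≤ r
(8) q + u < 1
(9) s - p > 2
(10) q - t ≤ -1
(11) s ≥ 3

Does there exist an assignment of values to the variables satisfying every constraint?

From constraints 7 and 11: r ≥ s and s ≥ 3, so r ≥ 3. From constraints 1 and 4: r ≤ t and t ≤ 1, so r ≤ 1. But 1 < 3, so no value of r works.

Unsatisfiable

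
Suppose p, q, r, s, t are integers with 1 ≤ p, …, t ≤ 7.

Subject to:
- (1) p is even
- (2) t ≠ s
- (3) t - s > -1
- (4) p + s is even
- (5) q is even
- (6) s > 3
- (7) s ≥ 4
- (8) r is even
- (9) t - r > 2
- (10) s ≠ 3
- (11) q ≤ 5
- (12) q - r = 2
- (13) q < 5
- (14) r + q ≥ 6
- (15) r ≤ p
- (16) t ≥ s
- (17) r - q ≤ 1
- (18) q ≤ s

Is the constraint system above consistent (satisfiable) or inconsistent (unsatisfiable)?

Setting (p, q, r, s, t) = (2, 4, 2, 4, 6) satisfies everything: constraint 3: t - s = 2; constraint 9: t - r = 4, and the others follow.

Satisfiable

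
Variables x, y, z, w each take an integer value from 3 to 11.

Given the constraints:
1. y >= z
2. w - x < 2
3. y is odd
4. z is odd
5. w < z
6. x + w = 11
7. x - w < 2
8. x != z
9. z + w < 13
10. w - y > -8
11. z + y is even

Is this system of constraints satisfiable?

Satisfiable

Try x = 6, y = 11, z = 7, w = 5.
Check constraint 2: w - x = -1; constraint 6: x + w = 11. The remaining constraints are straightforward to verify.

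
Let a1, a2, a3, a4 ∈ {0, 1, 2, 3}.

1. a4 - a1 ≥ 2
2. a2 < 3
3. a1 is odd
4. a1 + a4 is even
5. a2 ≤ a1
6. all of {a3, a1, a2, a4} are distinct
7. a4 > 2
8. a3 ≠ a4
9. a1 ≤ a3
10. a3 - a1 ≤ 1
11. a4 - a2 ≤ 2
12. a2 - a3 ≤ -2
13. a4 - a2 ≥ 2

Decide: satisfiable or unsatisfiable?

Unsatisfiable

Constraints 1, 10, 11, and 12 give a3 − a2 ≥ 2, a2 − a4 ≥ -2, a4 − a1 ≥ 2, a1 − a3 ≥ -1.
Adding all 4 inequalities: the left sides telescope to 0, and the right sides sum to 2 + (-2) + 2 + (-1) = 1. So 0 ≥ 1, which is false.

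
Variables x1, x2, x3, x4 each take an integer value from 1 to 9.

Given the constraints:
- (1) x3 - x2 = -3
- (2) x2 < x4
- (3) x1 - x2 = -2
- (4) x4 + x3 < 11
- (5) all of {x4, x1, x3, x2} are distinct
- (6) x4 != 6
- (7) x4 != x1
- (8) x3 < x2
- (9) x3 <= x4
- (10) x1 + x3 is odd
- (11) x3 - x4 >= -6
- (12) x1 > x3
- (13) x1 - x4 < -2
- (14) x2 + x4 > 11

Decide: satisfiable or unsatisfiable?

Setting (x1, x2, x3, x4) = (4, 6, 3, 7) satisfies everything: constraint 1: x3 - x2 = -3; constraint 3: x1 - x2 = -2, and the others follow.

Satisfiable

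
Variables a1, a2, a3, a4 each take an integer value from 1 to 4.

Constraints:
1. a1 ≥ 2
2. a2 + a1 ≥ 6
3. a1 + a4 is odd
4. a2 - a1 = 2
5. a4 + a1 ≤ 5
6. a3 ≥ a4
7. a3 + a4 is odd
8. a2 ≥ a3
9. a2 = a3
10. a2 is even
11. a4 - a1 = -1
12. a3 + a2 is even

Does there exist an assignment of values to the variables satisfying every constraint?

Take a1 = 2, a2 = 4, a3 = 4, a4 = 1. Then constraint 2: a2 + a1 = 6; constraint 4: a2 - a1 = 2; constraint 5: a4 + a1 = 3, and every other listed constraint is also met.

Satisfiable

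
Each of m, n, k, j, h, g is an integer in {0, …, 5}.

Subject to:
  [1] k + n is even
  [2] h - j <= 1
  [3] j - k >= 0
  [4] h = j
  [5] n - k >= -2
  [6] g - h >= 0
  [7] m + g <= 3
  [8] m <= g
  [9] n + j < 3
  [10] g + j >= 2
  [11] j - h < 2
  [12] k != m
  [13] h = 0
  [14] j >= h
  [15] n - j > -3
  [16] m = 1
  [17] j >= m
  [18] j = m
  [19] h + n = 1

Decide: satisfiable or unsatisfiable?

Unsatisfiable

Constraint 13 fixes h = 0 and constraint 16 fixes m = 1. Constraints 4 and 18 give h = j = m, so h = m. But 0 ≠ 1 — contradiction.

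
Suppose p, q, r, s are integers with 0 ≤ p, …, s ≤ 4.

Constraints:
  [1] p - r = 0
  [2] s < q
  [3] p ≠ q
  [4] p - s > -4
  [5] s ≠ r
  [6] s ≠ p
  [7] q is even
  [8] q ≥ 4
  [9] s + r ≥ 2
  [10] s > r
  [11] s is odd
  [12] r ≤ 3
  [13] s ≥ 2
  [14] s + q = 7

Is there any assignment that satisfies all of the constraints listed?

Satisfiable

The assignment p = 2, q = 4, r = 2, s = 3 works:
  constraint 1 holds since p - r = 0.
  constraint 4 holds since p - s = -1.
The rest check out directly.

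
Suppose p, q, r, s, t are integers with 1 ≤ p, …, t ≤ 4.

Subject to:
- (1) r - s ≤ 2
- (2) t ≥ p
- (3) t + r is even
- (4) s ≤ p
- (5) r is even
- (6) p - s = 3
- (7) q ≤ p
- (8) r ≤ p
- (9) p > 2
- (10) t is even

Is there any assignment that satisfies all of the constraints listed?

Setting (p, q, r, s, t) = (4, 3, 2, 1, 4) satisfies everything: constraint 1: r - s = 1; constraint 6: p - s = 3, and the others follow.

Satisfiable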